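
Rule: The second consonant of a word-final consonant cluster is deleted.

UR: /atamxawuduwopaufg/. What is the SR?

atamxawuduwopauf

/g/ is the second consonant of a word-final cluster /fg/, so it deletes.
Surface form: [atamxawuduwopauf].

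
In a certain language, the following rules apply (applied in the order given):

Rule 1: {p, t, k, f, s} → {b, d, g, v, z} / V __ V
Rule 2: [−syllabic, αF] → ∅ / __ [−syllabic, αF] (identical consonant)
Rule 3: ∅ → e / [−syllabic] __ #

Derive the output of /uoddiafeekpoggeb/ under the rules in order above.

uodiaveekpogebe

Rule 1 (intervocalic voicing): /f/ is a voiceless obstruent between vowels /a/ and /e/, so it voices to [v]. /uoddiafeekpoggeb/ → uoddiaveekpoggeb.
Rule 2 (degemination): /dd/ is a geminate; the first /d/ deletes. /gg/ is a geminate; the first /g/ deletes. /uoddiaveekpoggeb/ → uodiaveekpogeb.
Rule 3 (final e-epenthesis): the form ends in the consonant /b/, so [e] is inserted word-finally. /uodiaveekpogeb/ → uodiaveekpogebe.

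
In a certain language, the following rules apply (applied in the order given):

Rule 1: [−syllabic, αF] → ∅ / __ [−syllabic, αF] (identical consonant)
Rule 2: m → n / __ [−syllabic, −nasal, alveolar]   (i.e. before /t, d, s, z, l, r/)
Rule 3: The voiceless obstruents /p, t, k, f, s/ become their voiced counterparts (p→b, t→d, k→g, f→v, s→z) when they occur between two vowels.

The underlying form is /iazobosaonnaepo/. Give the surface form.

iazobozaonaebo

Rule 1 (degemination): /nn/ is a geminate; the first /n/ deletes. /iazobosaonnaepo/ → iazobosaonaepo.
Rule 2 (nasal place assimilation): no segment meets the environment; /iazobosaonaepo/ is unchanged.
Rule 3 (intervocalic voicing): /s/ is a voiceless obstruent between vowels /o/ and /a/, so it voices to [z]. /p/ is a voiceless obstruent between vowels /e/ and /o/, so it voices to [b]. /iazobosaonaepo/ → iazobozaonaebo.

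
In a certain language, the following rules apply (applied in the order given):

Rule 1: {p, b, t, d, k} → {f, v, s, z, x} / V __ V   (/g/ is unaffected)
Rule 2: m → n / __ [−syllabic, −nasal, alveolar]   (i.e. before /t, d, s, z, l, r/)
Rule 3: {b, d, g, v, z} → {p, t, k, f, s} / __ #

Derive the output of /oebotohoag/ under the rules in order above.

oevosohoak

Rule 1 (intervocalic spirantization): /b/ is a stop between vowels /e/ and /o/, so it spirantizes to the fricative [v]. /t/ is a stop between vowels /o/ and /o/, so it spirantizes to the fricative [s]. /oebotohoag/ → oevosohoag.
Rule 2 (nasal place assimilation): no segment meets the environment; /oevosohoag/ is unchanged.
Rule 3 (final devoicing): /g/ is a voiced obstruent in word-final position, so it devoices to [k]. /oevosohoag/ → oevosohoak.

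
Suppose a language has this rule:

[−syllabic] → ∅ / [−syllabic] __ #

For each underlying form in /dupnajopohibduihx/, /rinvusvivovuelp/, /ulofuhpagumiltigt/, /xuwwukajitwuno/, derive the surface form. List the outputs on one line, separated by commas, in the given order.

/dupnajopohibduihx/: /x/ is the second consonant of a word-final cluster /hx/, so it deletes. → [dupnajopohibduih].
/rinvusvivovuelp/: /p/ is the second consonant of a word-final cluster /lp/, so it deletes. → [rinvusvivovuel].
/ulofuhpagumiltigt/: /t/ is the second consonant of a word-final cluster /gt/, so it deletes. → [ulofuhpagumiltig].
/xuwwukajitwuno/: the rule's environment is not met; surfaces unchanged as [xuwwukajitwuno].

dupnajopohibduih, rinvusvivovuel, ulofuhpagumiltig, xuwwukajitwuno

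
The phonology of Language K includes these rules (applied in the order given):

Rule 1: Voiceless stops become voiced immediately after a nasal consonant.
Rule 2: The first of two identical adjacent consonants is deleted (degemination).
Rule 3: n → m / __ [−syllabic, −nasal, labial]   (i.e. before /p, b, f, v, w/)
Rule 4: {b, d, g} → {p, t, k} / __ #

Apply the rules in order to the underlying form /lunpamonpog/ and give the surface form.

lumbamombok

Rule 1 (post-nasal voicing): /p/ is a voiceless stop immediately after the nasal /n/, so it voices to [b]. /p/ is a voiceless stop immediately after the nasal /n/, so it voices to [b]. /lunpamonpog/ → lunbamonbog.
Rule 2 (degemination): no segment meets the environment; /lunbamonbog/ is unchanged.
Rule 3 (nasal place assimilation): /n/ precedes the labial consonant /b/, so it assimilates in place to [m]. /n/ precedes the labial consonant /b/, so it assimilates in place to [m]. /lunbamonbog/ → lumbamombog.
Rule 4 (final devoicing): /g/ is a voiced stop in word-final position, so it devoices to [k]. /lumbamombog/ → lumbamombok.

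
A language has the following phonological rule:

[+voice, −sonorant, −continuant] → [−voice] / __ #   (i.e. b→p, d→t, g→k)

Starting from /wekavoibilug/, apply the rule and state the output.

Scanning /wekavoibilug/: /b/ at position 8 is not in the conditioning environment; /g/ is a voiced stop in word-final position, so it devoices to [k].
Result: [wekavoibiluk].

wekavoibiluk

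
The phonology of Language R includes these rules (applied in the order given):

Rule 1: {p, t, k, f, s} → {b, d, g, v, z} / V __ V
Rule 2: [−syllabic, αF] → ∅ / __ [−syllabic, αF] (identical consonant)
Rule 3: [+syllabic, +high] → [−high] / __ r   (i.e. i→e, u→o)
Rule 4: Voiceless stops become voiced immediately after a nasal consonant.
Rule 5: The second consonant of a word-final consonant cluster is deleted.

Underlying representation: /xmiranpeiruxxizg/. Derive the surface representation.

xmeranbeeruxiz

Rule 1 (intervocalic voicing): no segment meets the environment; /xmiranpeiruxxizg/ is unchanged.
Rule 2 (degemination): /xx/ is a geminate; the first /x/ deletes. /xmiranpeiruxxizg/ → xmiranpeiruxizg.
Rule 3 (pre-rhotic lowering): /i/ is a high vowel immediately before /r/, so it lowers to [e]. /i/ is a high vowel immediately before /r/, so it lowers to [e]. /xmiranpeiruxizg/ → xmeranpeeruxizg.
Rule 4 (post-nasal voicing): /p/ is a voiceless stop immediately after the nasal /n/, so it voices to [b]. /xmeranpeeruxizg/ → xmeranbeeruxizg.
Rule 5 (final cluster simplification): /g/ is the second consonant of a word-final cluster /zg/, so it deletes. /xmeranbeeruxizg/ → xmeranbeeruxiz.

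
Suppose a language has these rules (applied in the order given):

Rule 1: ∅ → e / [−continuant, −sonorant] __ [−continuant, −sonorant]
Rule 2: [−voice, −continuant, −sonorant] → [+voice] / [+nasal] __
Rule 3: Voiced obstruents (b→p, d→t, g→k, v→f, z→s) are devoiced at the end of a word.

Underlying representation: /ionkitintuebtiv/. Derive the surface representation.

iongitinduebetif

Rule 1 (stop-cluster e-epenthesis): /b/ and /t/ form a stop–stop cluster, so [e] is inserted between them. /ionkitintuebtiv/ → ionkitintuebetiv.
Rule 2 (post-nasal voicing): /k/ is a voiceless stop immediately after the nasal /n/, so it voices to [g]. /t/ is a voiceless stop immediately after the nasal /n/, so it voices to [d]. /ionkitintuebetiv/ → iongitinduebetiv.
Rule 3 (final devoicing): /v/ is a voiced obstruent in word-final position, so it devoices to [f]. /iongitinduebetiv/ → iongitinduebetif.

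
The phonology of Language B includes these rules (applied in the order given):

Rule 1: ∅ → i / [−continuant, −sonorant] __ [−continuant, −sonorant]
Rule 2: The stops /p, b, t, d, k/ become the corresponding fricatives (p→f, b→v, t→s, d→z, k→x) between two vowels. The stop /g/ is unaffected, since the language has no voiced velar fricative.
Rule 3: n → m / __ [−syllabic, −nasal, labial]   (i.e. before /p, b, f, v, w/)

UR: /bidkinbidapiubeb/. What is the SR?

biziximbizafiuveb

Rule 1 (stop-cluster i-epenthesis): /d/ and /k/ form a stop–stop cluster, so [i] is inserted between them. /bidkinbidapiubeb/ → bidikinbidapiubeb.
Rule 2 (intervocalic spirantization): /d/ is a stop between vowels /i/ and /i/, so it spirantizes to the fricative [z]. /k/ is a stop between vowels /i/ and /i/, so it spirantizes to the fricative [x]. /d/ is a stop between vowels /i/ and /a/, so it spirantizes to the fricative [z]. /p/ is a stop between vowels /a/ and /i/, so it spirantizes to the fricative [f]. /b/ is a stop between vowels /u/ and /e/, so it spirantizes to the fricative [v]. /bidikinbidapiubeb/ → bizixinbizafiuveb.
Rule 3 (nasal place assimilation): /n/ precedes the labial consonant /b/, so it assimilates in place to [m]. /bizixinbizafiuveb/ → biziximbizafiuveb.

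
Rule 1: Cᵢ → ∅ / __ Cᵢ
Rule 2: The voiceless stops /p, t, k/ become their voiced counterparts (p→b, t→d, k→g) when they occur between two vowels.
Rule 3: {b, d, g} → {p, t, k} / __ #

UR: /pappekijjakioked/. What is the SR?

pabegijagioget

Rule 1 (degemination): /pp/ is a geminate; the first /p/ deletes. /jj/ is a geminate; the first /j/ deletes. /pappekijjakioked/ → papekijakioked.
Rule 2 (intervocalic voicing): /p/ is a voiceless stop between vowels /a/ and /e/, so it voices to [b]. /k/ is a voiceless stop between vowels /e/ and /i/, so it voices to [g]. /k/ is a voiceless stop between vowels /a/ and /i/, so it voices to [g]. /k/ is a voiceless stop between vowels /o/ and /e/, so it voices to [g]. /papekijakioked/ → pabegijagioged.
Rule 3 (final devoicing): /d/ is a voiced stop in word-final position, so it devoices to [t]. /pabegijagioged/ → pabegijagioget.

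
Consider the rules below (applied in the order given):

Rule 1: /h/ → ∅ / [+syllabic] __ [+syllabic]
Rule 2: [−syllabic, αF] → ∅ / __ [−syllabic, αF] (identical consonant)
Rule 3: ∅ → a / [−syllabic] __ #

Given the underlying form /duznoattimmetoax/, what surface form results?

Rule 1 (intervocalic h-deletion): no segment meets the environment; /duznoattimmetoax/ is unchanged.
Rule 2 (degemination): /tt/ is a geminate; the first /t/ deletes. /mm/ is a geminate; the first /m/ deletes. /duznoattimmetoax/ → duznoatimetoax.
Rule 3 (final a-epenthesis): the form ends in the consonant /x/, so [a] is inserted word-finally. /duznoatimetoax/ → duznoatimetoaxa.

duznoatimetoaxa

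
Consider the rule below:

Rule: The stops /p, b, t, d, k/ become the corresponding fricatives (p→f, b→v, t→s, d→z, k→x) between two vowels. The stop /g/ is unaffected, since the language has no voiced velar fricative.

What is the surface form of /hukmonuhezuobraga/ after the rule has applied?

No segment of /hukmonuhezuobraga/ meets the structural description of the rule, so the form surfaces unchanged.

hukmonuhezuobraga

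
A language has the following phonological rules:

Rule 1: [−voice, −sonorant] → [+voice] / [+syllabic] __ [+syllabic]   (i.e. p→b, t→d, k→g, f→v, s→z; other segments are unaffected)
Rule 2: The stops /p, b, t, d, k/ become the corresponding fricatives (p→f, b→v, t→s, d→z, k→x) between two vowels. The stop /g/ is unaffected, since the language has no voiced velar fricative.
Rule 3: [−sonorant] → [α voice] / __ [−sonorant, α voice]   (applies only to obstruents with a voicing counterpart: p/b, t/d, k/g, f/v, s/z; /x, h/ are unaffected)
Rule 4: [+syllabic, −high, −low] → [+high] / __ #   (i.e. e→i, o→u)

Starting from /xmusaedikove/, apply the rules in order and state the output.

Rule 1 (intervocalic voicing): /s/ is a voiceless obstruent between vowels /u/ and /a/, so it voices to [z]. /k/ is a voiceless obstruent between vowels /i/ and /o/, so it voices to [g]. /xmusaedikove/ → xmuzaedigove.
Rule 2 (intervocalic spirantization): /d/ is a stop between vowels /e/ and /i/, so it spirantizes to the fricative [z]. /xmuzaedigove/ → xmuzaezigove.
Rule 3 (regressive voicing assimilation): no segment meets the environment; /xmuzaezigove/ is unchanged.
Rule 4 (final vowel raising): /e/ is a mid vowel in word-final position, so it raises to [i]. /xmuzaezigove/ → xmuzaezigovi.

xmuzaezigovi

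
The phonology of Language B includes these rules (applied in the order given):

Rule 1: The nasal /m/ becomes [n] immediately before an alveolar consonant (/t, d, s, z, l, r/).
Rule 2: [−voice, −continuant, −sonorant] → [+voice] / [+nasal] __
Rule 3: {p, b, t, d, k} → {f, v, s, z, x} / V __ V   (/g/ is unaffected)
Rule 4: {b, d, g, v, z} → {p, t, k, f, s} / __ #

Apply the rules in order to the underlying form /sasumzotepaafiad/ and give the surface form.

sasunzosefaafiat

Rule 1 (nasal place assimilation): /m/ precedes the alveolar consonant /z/, so it assimilates in place to [n]. /sasumzotepaafiad/ → sasunzotepaafiad.
Rule 2 (post-nasal voicing): no segment meets the environment; /sasunzotepaafiad/ is unchanged.
Rule 3 (intervocalic spirantization): /t/ is a stop between vowels /o/ and /e/, so it spirantizes to the fricative [s]. /p/ is a stop between vowels /e/ and /a/, so it spirantizes to the fricative [f]. /sasunzotepaafiad/ → sasunzosefaafiad.
Rule 4 (final devoicing): /d/ is a voiced obstruent in word-final position, so it devoices to [t]. /sasunzosefaafiad/ → sasunzosefaafiat.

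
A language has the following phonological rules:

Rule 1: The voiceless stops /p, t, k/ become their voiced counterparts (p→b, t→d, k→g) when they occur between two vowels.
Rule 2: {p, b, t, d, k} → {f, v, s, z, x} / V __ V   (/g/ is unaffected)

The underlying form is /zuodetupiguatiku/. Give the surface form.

zuozezuviguazigu

Rule 1 (intervocalic voicing): /t/ is a voiceless stop between vowels /e/ and /u/, so it voices to [d]. /p/ is a voiceless stop between vowels /u/ and /i/, so it voices to [b]. /t/ is a voiceless stop between vowels /a/ and /i/, so it voices to [d]. /k/ is a voiceless stop between vowels /i/ and /u/, so it voices to [g]. /zuodetupiguatiku/ → zuodedubiguadigu.
Rule 2 (intervocalic spirantization): /d/ is a stop between vowels /o/ and /e/, so it spirantizes to the fricative [z]. /d/ is a stop between vowels /e/ and /u/, so it spirantizes to the fricative [z]. /b/ is a stop between vowels /u/ and /i/, so it spirantizes to the fricative [v]. /d/ is a stop between vowels /a/ and /i/, so it spirantizes to the fricative [z]. /zuodedubiguadigu/ → zuozezuviguazigu.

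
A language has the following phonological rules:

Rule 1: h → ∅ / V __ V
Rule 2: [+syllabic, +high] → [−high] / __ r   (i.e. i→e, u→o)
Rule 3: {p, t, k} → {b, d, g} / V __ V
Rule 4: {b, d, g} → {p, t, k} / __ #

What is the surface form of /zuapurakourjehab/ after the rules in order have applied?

Rule 1 (intervocalic h-deletion): /h/ occurs between vowels /e/ and /a/, so it deletes. /zuapurakourjehab/ → zuapurakourjeab.
Rule 2 (pre-rhotic lowering): /u/ is a high vowel immediately before /r/, so it lowers to [o]. /u/ is a high vowel immediately before /r/, so it lowers to [o]. /zuapurakourjeab/ → zuaporakoorjeab.
Rule 3 (intervocalic voicing): /p/ is a voiceless stop between vowels /a/ and /o/, so it voices to [b]. /k/ is a voiceless stop between vowels /a/ and /o/, so it voices to [g]. /zuaporakoorjeab/ → zuaboragoorjeab.
Rule 4 (final devoicing): /b/ is a voiced stop in word-final position, so it devoices to [p]. /zuaboragoorjeab/ → zuaboragoorjeap.

zuaboragoorjeap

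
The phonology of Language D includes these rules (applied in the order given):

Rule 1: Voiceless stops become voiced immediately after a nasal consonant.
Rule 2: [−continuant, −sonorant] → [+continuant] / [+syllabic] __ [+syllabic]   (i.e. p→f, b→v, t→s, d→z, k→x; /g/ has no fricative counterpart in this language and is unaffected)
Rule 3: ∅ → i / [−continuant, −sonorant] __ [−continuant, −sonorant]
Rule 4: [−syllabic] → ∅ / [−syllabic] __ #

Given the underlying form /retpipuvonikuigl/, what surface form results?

retipifuvonixuig

Rule 1 (post-nasal voicing): no segment meets the environment; /retpipuvonikuigl/ is unchanged.
Rule 2 (intervocalic spirantization): /p/ is a stop between vowels /i/ and /u/, so it spirantizes to the fricative [f]. /k/ is a stop between vowels /i/ and /u/, so it spirantizes to the fricative [x]. /retpipuvonikuigl/ → retpifuvonixuigl.
Rule 3 (stop-cluster i-epenthesis): /t/ and /p/ form a stop–stop cluster, so [i] is inserted between them. /retpifuvonixuigl/ → retipifuvonixuigl.
Rule 4 (final cluster simplification): /l/ is the second consonant of a word-final cluster /gl/, so it deletes. /retipifuvonixuigl/ → retipifuvonixuig.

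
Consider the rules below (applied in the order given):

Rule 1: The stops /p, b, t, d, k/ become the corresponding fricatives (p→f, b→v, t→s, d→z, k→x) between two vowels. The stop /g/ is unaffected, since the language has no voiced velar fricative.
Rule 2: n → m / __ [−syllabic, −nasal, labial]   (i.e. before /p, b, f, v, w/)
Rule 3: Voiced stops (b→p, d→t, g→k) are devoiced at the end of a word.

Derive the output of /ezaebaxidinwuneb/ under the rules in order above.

Rule 1 (intervocalic spirantization): /b/ is a stop between vowels /e/ and /a/, so it spirantizes to the fricative [v]. /d/ is a stop between vowels /i/ and /i/, so it spirantizes to the fricative [z]. /ezaebaxidinwuneb/ → ezaevaxizinwuneb.
Rule 2 (nasal place assimilation): /n/ precedes the labial consonant /w/, so it assimilates in place to [m]. /ezaevaxizinwuneb/ → ezaevaxizimwuneb.
Rule 3 (final devoicing): /b/ is a voiced stop in word-final position, so it devoices to [p]. /ezaevaxizimwuneb/ → ezaevaxizimwunep.

ezaevaxizimwunep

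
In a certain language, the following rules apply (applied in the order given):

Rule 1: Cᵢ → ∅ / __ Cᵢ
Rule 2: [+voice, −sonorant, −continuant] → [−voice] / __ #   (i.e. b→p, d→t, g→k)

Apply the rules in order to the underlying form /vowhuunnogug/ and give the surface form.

vowhuunoguk

Rule 1 (degemination): /nn/ is a geminate; the first /n/ deletes. /vowhuunnogug/ → vowhuunogug.
Rule 2 (final devoicing): /g/ is a voiced stop in word-final position, so it devoices to [k]. /vowhuunogug/ → vowhuunoguk.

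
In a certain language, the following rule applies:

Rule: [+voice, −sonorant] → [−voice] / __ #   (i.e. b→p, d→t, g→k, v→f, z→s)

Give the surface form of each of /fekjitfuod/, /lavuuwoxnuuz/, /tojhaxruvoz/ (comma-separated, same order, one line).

/fekjitfuod/: /d/ is a voiced obstruent in word-final position, so it devoices to [t]. → [fekjitfuot].
/lavuuwoxnuuz/: /z/ is a voiced obstruent in word-final position, so it devoices to [s]. → [lavuuwoxnuus].
/tojhaxruvoz/: /z/ is a voiced obstruent in word-final position, so it devoices to [s]. → [tojhaxruvos].

fekjitfuot, lavuuwoxnuus, tojhaxruvos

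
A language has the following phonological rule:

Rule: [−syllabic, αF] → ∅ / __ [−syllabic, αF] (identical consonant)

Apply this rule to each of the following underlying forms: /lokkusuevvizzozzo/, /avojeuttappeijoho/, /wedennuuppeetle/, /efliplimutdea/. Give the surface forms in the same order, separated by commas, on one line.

/lokkusuevvizzozzo/: /kk/ is a geminate; the first /k/ deletes. /vv/ is a geminate; the first /v/ deletes. /zz/ is a geminate; the first /z/ deletes. /zz/ is a geminate; the first /z/ deletes. → [lokusuevizozo].
/avojeuttappeijoho/: /tt/ is a geminate; the first /t/ deletes. /pp/ is a geminate; the first /p/ deletes. → [avojeutapeijoho].
/wedennuuppeetle/: /nn/ is a geminate; the first /n/ deletes. /pp/ is a geminate; the first /p/ deletes. → [wedenuupeetle].
/efliplimutdea/: the rule's environment is not met; surfaces unchanged as [efliplimutdea].

lokusuevizozo, avojeutapeijoho, wedenuupeetle, efliplimutdea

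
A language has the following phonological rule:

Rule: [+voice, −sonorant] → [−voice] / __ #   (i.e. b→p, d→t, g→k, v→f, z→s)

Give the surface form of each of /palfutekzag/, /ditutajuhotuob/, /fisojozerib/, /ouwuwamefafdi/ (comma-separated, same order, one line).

palfutekzak, ditutajuhotuop, fisojozerip, ouwuwamefafdi

/palfutekzag/: /g/ is a voiced obstruent in word-final position, so it devoices to [k]. → [palfutekzak].
/ditutajuhotuob/: /b/ is a voiced obstruent in word-final position, so it devoices to [p]. → [ditutajuhotuop].
/fisojozerib/: /b/ is a voiced obstruent in word-final position, so it devoices to [p]. → [fisojozerip].
/ouwuwamefafdi/: the rule's environment is not met; surfaces unchanged as [ouwuwamefafdi].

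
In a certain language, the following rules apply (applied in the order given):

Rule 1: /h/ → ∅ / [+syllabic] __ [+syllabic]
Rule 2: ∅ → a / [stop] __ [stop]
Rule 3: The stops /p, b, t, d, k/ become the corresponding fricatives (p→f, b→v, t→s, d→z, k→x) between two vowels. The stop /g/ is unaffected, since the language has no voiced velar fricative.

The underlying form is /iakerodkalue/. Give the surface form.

Rule 1 (intervocalic h-deletion): no segment meets the environment; /iakerodkalue/ is unchanged.
Rule 2 (stop-cluster a-epenthesis): /d/ and /k/ form a stop–stop cluster, so [a] is inserted between them. /iakerodkalue/ → iakerodakalue.
Rule 3 (intervocalic spirantization): /k/ is a stop between vowels /a/ and /e/, so it spirantizes to the fricative [x]. /d/ is a stop between vowels /o/ and /a/, so it spirantizes to the fricative [z]. /k/ is a stop between vowels /a/ and /a/, so it spirantizes to the fricative [x]. /iakerodakalue/ → iaxerozaxalue.

iaxerozaxalue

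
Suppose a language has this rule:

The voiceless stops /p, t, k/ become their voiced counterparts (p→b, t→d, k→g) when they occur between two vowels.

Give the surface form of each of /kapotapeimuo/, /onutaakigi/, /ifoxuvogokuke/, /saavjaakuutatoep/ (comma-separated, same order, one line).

/kapotapeimuo/: /p/ is a voiceless stop between vowels /a/ and /o/, so it voices to [b]. /t/ is a voiceless stop between vowels /o/ and /a/, so it voices to [d]. /p/ is a voiceless stop between vowels /a/ and /e/, so it voices to [b]. → [kabodabeimuo].
/onutaakigi/: /t/ is a voiceless stop between vowels /u/ and /a/, so it voices to [d]. /k/ is a voiceless stop between vowels /a/ and /i/, so it voices to [g]. → [onudaagigi].
/ifoxuvogokuke/: /k/ is a voiceless stop between vowels /o/ and /u/, so it voices to [g]. /k/ is a voiceless stop between vowels /u/ and /e/, so it voices to [g]. → [ifoxuvogoguge].
/saavjaakuutatoep/: /k/ is a voiceless stop between vowels /a/ and /u/, so it voices to [g]. /t/ is a voiceless stop between vowels /u/ and /a/, so it voices to [d]. /t/ is a voiceless stop between vowels /a/ and /o/, so it voices to [d]. → [saavjaaguudadoep].

kabodabeimuo, onudaagigi, ifoxuvogoguge, saavjaaguudadoep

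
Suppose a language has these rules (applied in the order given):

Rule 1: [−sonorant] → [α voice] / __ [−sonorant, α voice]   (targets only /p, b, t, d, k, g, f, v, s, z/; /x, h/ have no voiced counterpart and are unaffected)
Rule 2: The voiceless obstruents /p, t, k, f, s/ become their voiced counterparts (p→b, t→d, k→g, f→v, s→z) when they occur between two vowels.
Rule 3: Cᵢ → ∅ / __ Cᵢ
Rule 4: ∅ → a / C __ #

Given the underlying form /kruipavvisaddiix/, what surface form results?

kruibavizadiixa

Rule 1 (regressive voicing assimilation): no segment meets the environment; /kruipavvisaddiix/ is unchanged.
Rule 2 (intervocalic voicing): /p/ is a voiceless obstruent between vowels /i/ and /a/, so it voices to [b]. /s/ is a voiceless obstruent between vowels /i/ and /a/, so it voices to [z]. /kruipavvisaddiix/ → kruibavvizaddiix.
Rule 3 (degemination): /vv/ is a geminate; the first /v/ deletes. /dd/ is a geminate; the first /d/ deletes. /kruibavvizaddiix/ → kruibavizadiix.
Rule 4 (final a-epenthesis): the form ends in the consonant /x/, so [a] is inserted word-finally. /kruibavizadiix/ → kruibavizadiixa.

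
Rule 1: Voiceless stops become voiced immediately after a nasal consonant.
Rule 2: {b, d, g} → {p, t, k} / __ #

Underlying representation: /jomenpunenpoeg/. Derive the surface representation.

jomenbunenboek

Rule 1 (post-nasal voicing): /p/ is a voiceless stop immediately after the nasal /n/, so it voices to [b]. /p/ is a voiceless stop immediately after the nasal /n/, so it voices to [b]. /jomenpunenpoeg/ → jomenbunenboeg.
Rule 2 (final devoicing): /g/ is a voiced stop in word-final position, so it devoices to [k]. /jomenbunenboeg/ → jomenbunenboek.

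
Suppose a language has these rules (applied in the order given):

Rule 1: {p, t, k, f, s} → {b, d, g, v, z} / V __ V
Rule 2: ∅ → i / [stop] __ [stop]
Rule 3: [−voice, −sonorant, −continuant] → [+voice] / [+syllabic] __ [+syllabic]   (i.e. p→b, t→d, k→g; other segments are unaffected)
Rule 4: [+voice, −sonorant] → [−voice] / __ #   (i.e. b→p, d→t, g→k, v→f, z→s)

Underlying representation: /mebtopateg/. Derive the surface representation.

Rule 1 (intervocalic voicing): /p/ is a voiceless obstruent between vowels /o/ and /a/, so it voices to [b]. /t/ is a voiceless obstruent between vowels /a/ and /e/, so it voices to [d]. /mebtopateg/ → mebtobadeg.
Rule 2 (stop-cluster i-epenthesis): /b/ and /t/ form a stop–stop cluster, so [i] is inserted between them. /mebtobadeg/ → mebitobadeg.
Rule 3 (intervocalic voicing): /t/ is a voiceless stop between vowels /i/ and /o/, so it voices to [d]. /mebitobadeg/ → mebidobadeg.
Rule 4 (final devoicing): /g/ is a voiced obstruent in word-final position, so it devoices to [k]. /mebidobadeg/ → mebidobadek.

mebidobadek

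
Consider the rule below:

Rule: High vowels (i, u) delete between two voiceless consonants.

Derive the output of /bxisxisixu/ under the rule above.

bxsxsxu

/i/ is a high vowel flanked by voiceless consonants /x/ and /s/, so it deletes.
/i/ is a high vowel flanked by voiceless consonants /x/ and /s/, so it deletes.
/i/ is a high vowel flanked by voiceless consonants /s/ and /x/, so it deletes.
The other instance of /u/ does not occur in the required environment and remains unchanged.
Surface form: [bxsxsxu].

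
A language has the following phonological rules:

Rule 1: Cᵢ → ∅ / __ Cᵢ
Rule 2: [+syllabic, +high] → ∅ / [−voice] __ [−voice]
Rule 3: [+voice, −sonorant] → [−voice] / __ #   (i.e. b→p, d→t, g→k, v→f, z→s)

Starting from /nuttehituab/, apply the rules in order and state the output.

nutehtuap

Rule 1 (degemination): /tt/ is a geminate; the first /t/ deletes. /nuttehituab/ → nutehituab.
Rule 2 (high vowel syncope): /i/ is a high vowel flanked by voiceless consonants /h/ and /t/, so it deletes. /nutehituab/ → nutehtuab.
Rule 3 (final devoicing): /b/ is a voiced obstruent in word-final position, so it devoices to [p]. /nutehtuab/ → nutehtuap.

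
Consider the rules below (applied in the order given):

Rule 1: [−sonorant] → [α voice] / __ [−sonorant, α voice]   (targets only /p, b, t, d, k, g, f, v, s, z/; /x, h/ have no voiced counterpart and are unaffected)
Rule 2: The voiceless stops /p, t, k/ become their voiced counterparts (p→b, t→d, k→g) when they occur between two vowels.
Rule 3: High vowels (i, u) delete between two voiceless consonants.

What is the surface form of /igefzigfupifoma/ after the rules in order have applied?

Rule 1 (regressive voicing assimilation): /f/ precedes the voiced obstruent /z/, so it voices to [v] by assimilation. /g/ precedes the voiceless obstruent /f/, so it devoices to [k] by assimilation. /igefzigfupifoma/ → igevzikfupifoma.
Rule 2 (intervocalic voicing): /p/ is a voiceless stop between vowels /u/ and /i/, so it voices to [b]. /igevzikfupifoma/ → igevzikfubifoma.
Rule 3 (high vowel syncope): no segment meets the environment; /igevzikfubifoma/ is unchanged.

igevzikfubifoma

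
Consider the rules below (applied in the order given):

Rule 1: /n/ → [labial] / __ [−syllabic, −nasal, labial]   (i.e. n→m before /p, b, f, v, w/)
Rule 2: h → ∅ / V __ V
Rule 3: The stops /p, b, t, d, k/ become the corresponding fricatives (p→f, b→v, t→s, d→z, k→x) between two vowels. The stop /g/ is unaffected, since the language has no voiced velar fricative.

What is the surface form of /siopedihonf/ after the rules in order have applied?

Rule 1 (nasal place assimilation): /n/ precedes the labial consonant /f/, so it assimilates in place to [m]. /siopedihonf/ → siopedihomf.
Rule 2 (intervocalic h-deletion): /h/ occurs between vowels /i/ and /o/, so it deletes. /siopedihomf/ → siopediomf.
Rule 3 (intervocalic spirantization): /p/ is a stop between vowels /o/ and /e/, so it spirantizes to the fricative [f]. /d/ is a stop between vowels /e/ and /i/, so it spirantizes to the fricative [z]. /siopediomf/ → siofeziomf.

siofeziomf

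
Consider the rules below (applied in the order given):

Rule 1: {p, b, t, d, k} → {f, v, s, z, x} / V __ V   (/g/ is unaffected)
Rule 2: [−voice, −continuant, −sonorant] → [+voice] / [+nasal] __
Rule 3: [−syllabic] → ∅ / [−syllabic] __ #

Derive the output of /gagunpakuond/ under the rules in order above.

Rule 1 (intervocalic spirantization): /k/ is a stop between vowels /a/ and /u/, so it spirantizes to the fricative [x]. /gagunpakuond/ → gagunpaxuond.
Rule 2 (post-nasal voicing): /p/ is a voiceless stop immediately after the nasal /n/, so it voices to [b]. /gagunpaxuond/ → gagunbaxuond.
Rule 3 (final cluster simplification): /d/ is the second consonant of a word-final cluster /nd/, so it deletes. /gagunbaxuond/ → gagunbaxuon.

gagunbaxuon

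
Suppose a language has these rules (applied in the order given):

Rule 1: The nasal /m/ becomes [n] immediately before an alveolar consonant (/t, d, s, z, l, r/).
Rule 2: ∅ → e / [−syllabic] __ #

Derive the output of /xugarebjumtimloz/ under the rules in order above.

xugarebjuntinloze

Rule 1 (nasal place assimilation): /m/ precedes the alveolar consonant /t/, so it assimilates in place to [n]. /m/ precedes the alveolar consonant /l/, so it assimilates in place to [n]. /xugarebjumtimloz/ → xugarebjuntinloz.
Rule 2 (final e-epenthesis): the form ends in the consonant /z/, so [e] is inserted word-finally. /xugarebjuntinloz/ → xugarebjuntinloze.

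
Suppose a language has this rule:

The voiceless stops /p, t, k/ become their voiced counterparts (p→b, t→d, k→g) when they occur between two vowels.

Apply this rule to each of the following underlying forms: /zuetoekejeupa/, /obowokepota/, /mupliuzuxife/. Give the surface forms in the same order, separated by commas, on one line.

/zuetoekejeupa/: /t/ is a voiceless stop between vowels /e/ and /o/, so it voices to [d]. /k/ is a voiceless stop between vowels /e/ and /e/, so it voices to [g]. /p/ is a voiceless stop between vowels /u/ and /a/, so it voices to [b]. → [zuedoegejeuba].
/obowokepota/: /k/ is a voiceless stop between vowels /o/ and /e/, so it voices to [g]. /p/ is a voiceless stop between vowels /e/ and /o/, so it voices to [b]. /t/ is a voiceless stop between vowels /o/ and /a/, so it voices to [d]. → [obowogeboda].
/mupliuzuxife/: the rule's environment is not met; surfaces unchanged as [mupliuzuxife].

zuedoegejeuba, obowogeboda, mupliuzuxife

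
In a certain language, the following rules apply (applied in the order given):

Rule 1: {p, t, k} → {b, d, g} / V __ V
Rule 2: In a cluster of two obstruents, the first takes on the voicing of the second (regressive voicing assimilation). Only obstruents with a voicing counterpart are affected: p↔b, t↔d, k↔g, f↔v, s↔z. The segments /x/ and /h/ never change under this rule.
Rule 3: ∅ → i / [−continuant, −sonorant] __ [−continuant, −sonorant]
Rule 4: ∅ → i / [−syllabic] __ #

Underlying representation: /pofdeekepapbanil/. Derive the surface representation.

povdeegebabibanili

Rule 1 (intervocalic voicing): /k/ is a voiceless stop between vowels /e/ and /e/, so it voices to [g]. /p/ is a voiceless stop between vowels /e/ and /a/, so it voices to [b]. /pofdeekepapbanil/ → pofdeegebapbanil.
Rule 2 (regressive voicing assimilation): /f/ precedes the voiced obstruent /d/, so it voices to [v] by assimilation. /p/ precedes the voiced obstruent /b/, so it voices to [b] by assimilation. /pofdeegebapbanil/ → povdeegebabbanil.
Rule 3 (stop-cluster i-epenthesis): /b/ and /b/ form a stop–stop cluster, so [i] is inserted between them. /povdeegebabbanil/ → povdeegebabibanil.
Rule 4 (final i-epenthesis): the form ends in the consonant /l/, so [i] is inserted word-finally. /povdeegebabibanil/ → povdeegebabibanili.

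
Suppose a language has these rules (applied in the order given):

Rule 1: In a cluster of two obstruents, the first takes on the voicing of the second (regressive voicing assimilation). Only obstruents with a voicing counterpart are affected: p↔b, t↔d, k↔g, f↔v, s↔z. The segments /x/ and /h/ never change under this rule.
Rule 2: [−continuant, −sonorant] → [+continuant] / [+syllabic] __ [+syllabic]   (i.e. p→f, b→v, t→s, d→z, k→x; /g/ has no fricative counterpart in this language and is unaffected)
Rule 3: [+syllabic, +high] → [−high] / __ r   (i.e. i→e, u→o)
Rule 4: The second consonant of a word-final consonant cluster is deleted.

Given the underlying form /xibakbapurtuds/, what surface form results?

Rule 1 (regressive voicing assimilation): /k/ precedes the voiced obstruent /b/, so it voices to [g] by assimilation. /d/ precedes the voiceless obstruent /s/, so it devoices to [t] by assimilation. /xibakbapurtuds/ → xibagbapurtuts.
Rule 2 (intervocalic spirantization): /b/ is a stop between vowels /i/ and /a/, so it spirantizes to the fricative [v]. /p/ is a stop between vowels /a/ and /u/, so it spirantizes to the fricative [f]. /xibagbapurtuts/ → xivagbafurtuts.
Rule 3 (pre-rhotic lowering): /u/ is a high vowel immediately before /r/, so it lowers to [o]. /xivagbafurtuts/ → xivagbafortuts.
Rule 4 (final cluster simplification): /s/ is the second consonant of a word-final cluster /ts/, so it deletes. /xivagbafortuts/ → xivagbafortut.

xivagbafortut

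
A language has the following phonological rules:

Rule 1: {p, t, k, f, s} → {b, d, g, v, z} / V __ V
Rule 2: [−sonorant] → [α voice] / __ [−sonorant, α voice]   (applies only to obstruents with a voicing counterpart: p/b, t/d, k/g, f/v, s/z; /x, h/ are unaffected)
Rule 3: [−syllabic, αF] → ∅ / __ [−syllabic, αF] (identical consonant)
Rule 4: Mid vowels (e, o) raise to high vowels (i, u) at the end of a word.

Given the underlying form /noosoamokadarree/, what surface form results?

noozoamogadarei

Rule 1 (intervocalic voicing): /s/ is a voiceless obstruent between vowels /o/ and /o/, so it voices to [z]. /k/ is a voiceless obstruent between vowels /o/ and /a/, so it voices to [g]. /noosoamokadarree/ → noozoamogadarree.
Rule 2 (regressive voicing assimilation): no segment meets the environment; /noozoamogadarree/ is unchanged.
Rule 3 (degemination): /rr/ is a geminate; the first /r/ deletes. /noozoamogadarree/ → noozoamogadaree.
Rule 4 (final vowel raising): /e/ is a mid vowel in word-final position, so it raises to [i]. /noozoamogadaree/ → noozoamogadarei.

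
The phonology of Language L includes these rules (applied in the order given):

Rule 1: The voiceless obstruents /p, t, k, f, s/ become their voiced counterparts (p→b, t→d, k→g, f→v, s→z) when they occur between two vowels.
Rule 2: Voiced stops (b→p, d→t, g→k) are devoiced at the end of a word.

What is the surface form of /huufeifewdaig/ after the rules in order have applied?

huuveivewdaik

Rule 1 (intervocalic voicing): /f/ is a voiceless obstruent between vowels /u/ and /e/, so it voices to [v]. /f/ is a voiceless obstruent between vowels /i/ and /e/, so it voices to [v]. /huufeifewdaig/ → huuveivewdaig.
Rule 2 (final devoicing): /g/ is a voiced stop in word-final position, so it devoices to [k]. /huuveivewdaig/ → huuveivewdaik.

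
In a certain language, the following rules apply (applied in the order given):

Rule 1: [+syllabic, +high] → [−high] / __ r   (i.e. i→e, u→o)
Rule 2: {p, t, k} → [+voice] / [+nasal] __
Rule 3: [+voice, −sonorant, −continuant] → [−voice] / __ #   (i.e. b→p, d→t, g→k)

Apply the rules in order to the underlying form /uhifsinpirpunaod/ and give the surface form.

uhifsinberpunaot

Rule 1 (pre-rhotic lowering): /i/ is a high vowel immediately before /r/, so it lowers to [e]. /uhifsinpirpunaod/ → uhifsinperpunaod.
Rule 2 (post-nasal voicing): /p/ is a voiceless stop immediately after the nasal /n/, so it voices to [b]. /uhifsinperpunaod/ → uhifsinberpunaod.
Rule 3 (final devoicing): /d/ is a voiced stop in word-final position, so it devoices to [t]. /uhifsinberpunaod/ → uhifsinberpunaot.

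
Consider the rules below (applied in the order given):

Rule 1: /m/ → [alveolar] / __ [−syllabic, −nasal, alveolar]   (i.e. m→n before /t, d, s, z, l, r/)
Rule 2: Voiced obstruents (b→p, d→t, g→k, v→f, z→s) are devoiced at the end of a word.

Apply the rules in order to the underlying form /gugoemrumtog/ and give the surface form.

Rule 1 (nasal place assimilation): /m/ precedes the alveolar consonant /r/, so it assimilates in place to [n]. /m/ precedes the alveolar consonant /t/, so it assimilates in place to [n]. /gugoemrumtog/ → gugoenruntog.
Rule 2 (final devoicing): /g/ is a voiced obstruent in word-final position, so it devoices to [k]. /gugoenruntog/ → gugoenruntok.

gugoenruntok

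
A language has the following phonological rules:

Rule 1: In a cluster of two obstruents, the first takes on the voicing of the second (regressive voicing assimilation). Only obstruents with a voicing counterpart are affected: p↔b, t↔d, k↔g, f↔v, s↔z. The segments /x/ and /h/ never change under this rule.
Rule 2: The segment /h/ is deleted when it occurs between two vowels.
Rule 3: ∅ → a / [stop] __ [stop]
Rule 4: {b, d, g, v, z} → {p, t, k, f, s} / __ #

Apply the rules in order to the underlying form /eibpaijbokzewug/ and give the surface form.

Rule 1 (regressive voicing assimilation): /b/ precedes the voiceless obstruent /p/, so it devoices to [p] by assimilation. /k/ precedes the voiced obstruent /z/, so it voices to [g] by assimilation. /eibpaijbokzewug/ → eippaijbogzewug.
Rule 2 (intervocalic h-deletion): no segment meets the environment; /eippaijbogzewug/ is unchanged.
Rule 3 (stop-cluster a-epenthesis): /p/ and /p/ form a stop–stop cluster, so [a] is inserted between them. /eippaijbogzewug/ → eipapaijbogzewug.
Rule 4 (final devoicing): /g/ is a voiced obstruent in word-final position, so it devoices to [k]. /eipapaijbogzewug/ → eipapaijbogzewuk.

eipapaijbogzewuk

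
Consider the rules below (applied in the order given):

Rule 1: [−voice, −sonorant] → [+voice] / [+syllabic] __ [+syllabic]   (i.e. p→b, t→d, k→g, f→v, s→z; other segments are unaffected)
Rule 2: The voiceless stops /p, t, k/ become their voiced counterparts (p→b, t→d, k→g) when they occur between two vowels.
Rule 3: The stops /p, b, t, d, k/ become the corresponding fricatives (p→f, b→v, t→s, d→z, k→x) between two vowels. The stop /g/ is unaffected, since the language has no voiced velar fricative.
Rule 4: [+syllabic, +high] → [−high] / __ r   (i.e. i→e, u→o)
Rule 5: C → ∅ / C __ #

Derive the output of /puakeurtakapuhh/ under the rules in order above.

puageortagavuh

Rule 1 (intervocalic voicing): /k/ is a voiceless obstruent between vowels /a/ and /e/, so it voices to [g]. /k/ is a voiceless obstruent between vowels /a/ and /a/, so it voices to [g]. /p/ is a voiceless obstruent between vowels /a/ and /u/, so it voices to [b]. /puakeurtakapuhh/ → puageurtagabuhh.
Rule 2 (intervocalic voicing): no segment meets the environment; /puageurtagabuhh/ is unchanged.
Rule 3 (intervocalic spirantization): /b/ is a stop between vowels /a/ and /u/, so it spirantizes to the fricative [v]. /puageurtagabuhh/ → puageurtagavuhh.
Rule 4 (pre-rhotic lowering): /u/ is a high vowel immediately before /r/, so it lowers to [o]. /puageurtagavuhh/ → puageortagavuhh.
Rule 5 (final cluster simplification): /h/ is the second consonant of a word-final cluster /hh/, so it deletes. /puageortagavuhh/ → puageortagavuh.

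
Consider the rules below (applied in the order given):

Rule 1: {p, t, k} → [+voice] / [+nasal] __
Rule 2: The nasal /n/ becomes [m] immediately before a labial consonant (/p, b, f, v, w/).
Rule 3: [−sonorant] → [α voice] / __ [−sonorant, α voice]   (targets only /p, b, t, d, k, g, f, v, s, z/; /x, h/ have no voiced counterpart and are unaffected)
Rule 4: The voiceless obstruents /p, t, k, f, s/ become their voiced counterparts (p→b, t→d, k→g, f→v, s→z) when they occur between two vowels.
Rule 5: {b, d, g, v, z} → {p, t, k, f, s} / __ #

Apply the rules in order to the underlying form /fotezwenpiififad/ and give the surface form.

fodezwembiivivat

Rule 1 (post-nasal voicing): /p/ is a voiceless stop immediately after the nasal /n/, so it voices to [b]. /fotezwenpiififad/ → fotezwenbiififad.
Rule 2 (nasal place assimilation): /n/ precedes the labial consonant /b/, so it assimilates in place to [m]. /fotezwenbiififad/ → fotezwembiififad.
Rule 3 (regressive voicing assimilation): no segment meets the environment; /fotezwembiififad/ is unchanged.
Rule 4 (intervocalic voicing): /t/ is a voiceless obstruent between vowels /o/ and /e/, so it voices to [d]. /f/ is a voiceless obstruent between vowels /i/ and /i/, so it voices to [v]. /f/ is a voiceless obstruent between vowels /i/ and /a/, so it voices to [v]. /fotezwembiififad/ → fodezwembiivivad.
Rule 5 (final devoicing): /d/ is a voiced obstruent in word-final position, so it devoices to [t]. /fodezwembiivivad/ → fodezwembiivivat.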